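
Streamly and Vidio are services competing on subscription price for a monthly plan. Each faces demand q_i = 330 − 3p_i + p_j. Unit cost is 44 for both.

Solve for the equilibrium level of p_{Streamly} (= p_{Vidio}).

92.4

Streamly's profit: π = (p_{Streamly} − 44)(330 − 3p_{Streamly} + p_{Vidio}).
∂π/∂p_{Streamly} = 462 − 6p_{Streamly} + p_{Vidio} = 0 ⇒ p_{Streamly} = 77 + (1/6)p_{Vidio}.
The game is symmetric, so in equilibrium p_{Vidio} = p_{Streamly}: the reaction function gives (5/6)p_{Streamly} = 77, hence p_{Streamly} = 92.4.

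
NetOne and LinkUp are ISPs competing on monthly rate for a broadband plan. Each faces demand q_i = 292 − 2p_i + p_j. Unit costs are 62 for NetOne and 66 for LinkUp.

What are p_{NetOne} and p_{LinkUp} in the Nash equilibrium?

139.2, 140.8

NetOne's profit: π = (p_{NetOne} − 62)(292 − 2p_{NetOne} + p_{LinkUp}).
∂π/∂p_{NetOne} = 416 − 4p_{NetOne} + p_{LinkUp} = 0 ⇒ p_{NetOne} = 104 + 0.25p_{LinkUp}.
Similarly p_{LinkUp} = 106 + 0.25p_{NetOne}.
Solving the two reaction functions simultaneously: (1 − (0.25)(0.25))p_{NetOne} = 104 + 0.25·106, so 0.9375p_{NetOne} = 130.5 and p_{NetOne} = 139.2.
Then p_{LinkUp} = 106 + 0.25·139.2 = 140.8.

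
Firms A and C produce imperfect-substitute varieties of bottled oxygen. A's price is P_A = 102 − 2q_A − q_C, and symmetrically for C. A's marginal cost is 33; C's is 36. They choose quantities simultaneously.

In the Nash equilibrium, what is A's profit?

Firm A's profit: π = q_A(102 − 2q_A − q_C) − 33q_A.
∂π/∂q_A = 69 − 4q_A − q_C = 0 ⇒ q_A = 17.25 − 0.25q_C.
Similarly q_C = 16.5 − 0.25q_A.
Plugging q_C into A's best response: q_A = 17.25 − 0.25(16.5 − 0.25q_A) ⇒ 0.9375q_A = 13.125, so q_A = 14.
Then q_C = 16.5 − 0.25·14 = 13.
P_A = 102 − 2·14 − 13 = 61.
Profit = (61 − 33)·14 = 392.

392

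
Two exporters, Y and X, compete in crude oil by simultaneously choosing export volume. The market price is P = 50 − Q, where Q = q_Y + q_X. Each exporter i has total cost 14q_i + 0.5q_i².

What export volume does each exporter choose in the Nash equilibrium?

9

Exporter Y's profit: π = q_Y(50 − (q_Y + q_X)) − 14q_Y − 0.5q_Y².
∂π/∂q_Y = 36 − 3q_Y − q_X = 0, so q_Y = 12 − (1/3)q_X.
The game is symmetric, so in equilibrium q_X = q_Y: the reaction function gives (4/3)q_Y = 12, hence q_Y = 9.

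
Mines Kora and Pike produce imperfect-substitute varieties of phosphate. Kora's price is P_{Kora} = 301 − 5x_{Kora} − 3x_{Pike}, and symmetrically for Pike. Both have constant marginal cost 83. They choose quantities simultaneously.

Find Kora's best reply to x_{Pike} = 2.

Mine Kora's profit: π = x_{Kora}(301 − 5x_{Kora} − 3x_{Pike}) − 83x_{Kora}.
∂π/∂x_{Kora} = 218 − 10x_{Kora} − 3x_{Pike} = 0 ⇒ x_{Kora} = 21.8 − 0.3x_{Pike}.
At x_{Pike} = 2: x_{Kora} = 21.8 − 0.3·2 = 21.2.

21.2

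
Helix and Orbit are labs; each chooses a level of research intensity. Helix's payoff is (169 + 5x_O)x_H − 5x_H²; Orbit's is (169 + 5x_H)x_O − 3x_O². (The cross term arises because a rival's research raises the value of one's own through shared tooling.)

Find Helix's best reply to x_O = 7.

Expanding Helix's payoff: 169x_H + 5x_Ox_H − 5x_H².
∂π/∂x_H = 169 + 5x_O − 10x_H = 0, so x_H = 16.9 + 0.5x_O.
At x_O = 7: x_H = 16.9 + 0.5·7 = 20.4.

20.4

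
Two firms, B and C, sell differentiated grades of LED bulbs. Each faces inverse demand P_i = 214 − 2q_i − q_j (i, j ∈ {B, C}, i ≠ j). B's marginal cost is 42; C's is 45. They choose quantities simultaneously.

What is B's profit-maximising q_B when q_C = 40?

Firm B's profit: π = q_B(214 − 2q_B − q_C) − 42q_B.
∂π/∂q_B = 172 − 4q_B − q_C = 0 ⇒ q_B = 43 − 0.25q_C.
At q_C = 40: q_B = 43 − 0.25·40 = 33.

33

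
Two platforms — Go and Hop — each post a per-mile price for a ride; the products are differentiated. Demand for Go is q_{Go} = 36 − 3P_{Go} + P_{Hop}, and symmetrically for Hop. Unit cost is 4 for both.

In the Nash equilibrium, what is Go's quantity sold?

16.8

Go's profit: π = (P_{Go} − 4)(36 − 3P_{Go} + P_{Hop}).
∂π/∂P_{Go} = 48 − 6P_{Go} + P_{Hop} = 0 ⇒ P_{Go} = 8 + (1/6)P_{Hop}.
The game is symmetric, so in equilibrium P_{Hop} = P_{Go}: the reaction function gives (5/6)P_{Go} = 8, hence P_{Go} = 9.6.
q_{Go} = 36 − 3·9.6 + 9.6 = 16.8.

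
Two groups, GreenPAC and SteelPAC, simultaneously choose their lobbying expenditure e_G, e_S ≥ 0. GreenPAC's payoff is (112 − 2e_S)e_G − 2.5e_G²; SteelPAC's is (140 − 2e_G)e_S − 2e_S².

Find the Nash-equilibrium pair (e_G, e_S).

10.5, 29.75

Expanding GreenPAC's payoff: 112e_G − 2e_Se_G − 2.5e_G².
∂π/∂e_G = 112 − 2e_S − 5e_G = 0, so e_G = 22.4 − 0.4e_S.
Likewise for SteelPAC: e_S = 35 − 0.5e_G.
Substituting the second reaction function into the first: e_G = 22.4 − 0.4(35 − 0.5e_G), which gives 0.8e_G = 8.4 ⇒ e_G = 10.5.
Then e_S = 35 − 0.5·10.5 = 29.75.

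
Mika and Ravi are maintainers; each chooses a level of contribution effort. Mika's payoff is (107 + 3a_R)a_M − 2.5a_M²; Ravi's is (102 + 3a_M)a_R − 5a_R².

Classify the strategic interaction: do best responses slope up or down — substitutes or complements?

Expanding Mika's payoff: 107a_M + 3a_Ra_M − 2.5a_M².
∂π/∂a_M = 107 + 3a_R − 5a_M = 0, so a_M = 21.4 + 0.6a_R.
The best-response slope da_M/da_R = 0.6 > 0: the reaction function is upward-sloping, so the choices are strategic complements.

strategic complements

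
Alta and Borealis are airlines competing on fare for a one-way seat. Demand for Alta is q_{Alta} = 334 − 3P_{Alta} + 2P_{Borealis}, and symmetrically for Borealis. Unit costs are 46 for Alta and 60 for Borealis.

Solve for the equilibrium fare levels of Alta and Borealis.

120.625, 125.875

Alta's profit: π = (P_{Alta} − 46)(334 − 3P_{Alta} + 2P_{Borealis}).
∂π/∂P_{Alta} = 472 − 6P_{Alta} + 2P_{Borealis} = 0 ⇒ P_{Alta} = 236/3 + (1/3)P_{Borealis}.
Similarly P_{Borealis} = 257/3 + (1/3)P_{Alta}.
Substituting the second reaction function into the first: P_{Alta} = 236/3 + (1/3)(257/3 + (1/3)P_{Alta}), which gives (8/9)P_{Alta} = 965/9 ⇒ P_{Alta} = 120.625.
Then P_{Borealis} = 257/3 + (1/3)·120.625 = 125.875.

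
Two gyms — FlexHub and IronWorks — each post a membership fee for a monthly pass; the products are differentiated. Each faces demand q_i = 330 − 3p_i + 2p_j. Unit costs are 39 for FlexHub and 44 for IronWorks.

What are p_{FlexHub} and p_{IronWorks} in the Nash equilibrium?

112.6875, 114.5625

FlexHub's profit: π = (p_{FlexHub} − 39)(330 − 3p_{FlexHub} + 2p_{IronWorks}).
∂π/∂p_{FlexHub} = 447 − 6p_{FlexHub} + 2p_{IronWorks} = 0 ⇒ p_{FlexHub} = 74.5 + (1/3)p_{IronWorks}.
Similarly p_{IronWorks} = 77 + (1/3)p_{FlexHub}.
Solving the two reaction functions simultaneously: (1 − (1/3)(1/3))p_{FlexHub} = 74.5 + (1/3)·77, so (8/9)p_{FlexHub} = 601/6 and p_{FlexHub} = 112.6875.
Then p_{IronWorks} = 77 + (1/3)·112.6875 = 114.5625.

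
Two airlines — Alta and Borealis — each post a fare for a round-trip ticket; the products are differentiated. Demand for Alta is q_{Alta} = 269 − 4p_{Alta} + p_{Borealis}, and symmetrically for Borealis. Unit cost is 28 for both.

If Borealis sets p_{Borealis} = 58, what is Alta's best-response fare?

Alta's profit: π = (p_{Alta} − 28)(269 − 4p_{Alta} + p_{Borealis}).
∂π/∂p_{Alta} = 381 − 8p_{Alta} + p_{Borealis} = 0 ⇒ p_{Alta} = 47.625 + 0.125p_{Borealis}.
At p_{Borealis} = 58: p_{Alta} = 47.625 + 0.125·58 = 54.875.

54.875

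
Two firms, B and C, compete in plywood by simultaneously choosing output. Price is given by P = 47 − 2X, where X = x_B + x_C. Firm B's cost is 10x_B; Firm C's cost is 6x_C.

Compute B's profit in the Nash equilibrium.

Firm B's profit: π = x_B(47 − 2(x_B + x_C)) − 10x_B.
∂π/∂x_B = 37 − 4x_B − 2x_C = 0, so x_B = 9.25 − 0.5x_C.
By the same steps for C: x_C = 10.25 − 0.5x_B.
Substituting the second reaction function into the first: x_B = 9.25 − 0.5(10.25 − 0.5x_B), which gives 0.75x_B = 4.125 ⇒ x_B = 5.5.
Then x_C = 10.25 − 0.5·5.5 = 7.5.
Price P = 47 − 2·13 = 21.
B's profit: (21 − 10)·5.5 = 60.5.

60.5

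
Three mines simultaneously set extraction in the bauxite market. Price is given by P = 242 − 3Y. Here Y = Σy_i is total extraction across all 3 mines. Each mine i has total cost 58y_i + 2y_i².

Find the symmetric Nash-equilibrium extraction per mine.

A representative mine's profit is π_i = y_i(242 − 3Y) − 58y_i − 2y_i², with Y = y_i + Σ_{j≠i} y_j.
First-order condition: 184 − 10y_i − 3Σ_{j≠i} y_j = 0.
Imposing symmetry (y_j = y for all j) turns Σ_{j≠i} y_j into 2y, so 184 = 16y and y = 11.5.

11.5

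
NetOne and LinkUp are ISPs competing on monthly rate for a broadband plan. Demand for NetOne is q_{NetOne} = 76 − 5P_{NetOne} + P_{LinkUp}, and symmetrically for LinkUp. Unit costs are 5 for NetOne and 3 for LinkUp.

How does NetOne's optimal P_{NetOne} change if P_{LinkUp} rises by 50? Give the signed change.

NetOne's profit: π = (P_{NetOne} − 5)(76 − 5P_{NetOne} + P_{LinkUp}).
∂π/∂P_{NetOne} = 101 − 10P_{NetOne} + P_{LinkUp} = 0 ⇒ P_{NetOne} = 10.1 + 0.1P_{LinkUp}.
The reaction-function slope is 0.1, so a 50-unit rise in P_{LinkUp} moves P_{NetOne} by 0.1 × 50 = 5. NetOne's best response rises — the actions are strategic complements.

5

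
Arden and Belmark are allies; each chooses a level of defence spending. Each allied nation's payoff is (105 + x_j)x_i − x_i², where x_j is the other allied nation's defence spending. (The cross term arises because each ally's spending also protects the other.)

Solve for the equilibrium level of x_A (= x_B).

Arden's payoff is (105 + x_B)x_A − x_A².
∂π/∂x_A = 105 + x_B − 2x_A = 0, so x_A = 52.5 + 0.5x_B.
By symmetry x_B = x_A; substituting into the reaction function, 0.5x_A = 52.5 and x_A = 105.

105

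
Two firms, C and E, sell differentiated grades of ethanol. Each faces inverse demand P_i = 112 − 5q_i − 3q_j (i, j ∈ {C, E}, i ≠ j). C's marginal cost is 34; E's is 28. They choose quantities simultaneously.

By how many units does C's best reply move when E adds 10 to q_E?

Firm C's profit: π = q_C(112 − 5q_C − 3q_E) − 34q_C.
∂π/∂q_C = 78 − 10q_C − 3q_E = 0 ⇒ q_C = 7.8 − 0.3q_E.
The reaction-function slope is −0.3, so a 10-unit rise in q_E moves q_C by −0.3 × 10 = −3. C's best response falls — the actions are strategic substitutes.

-3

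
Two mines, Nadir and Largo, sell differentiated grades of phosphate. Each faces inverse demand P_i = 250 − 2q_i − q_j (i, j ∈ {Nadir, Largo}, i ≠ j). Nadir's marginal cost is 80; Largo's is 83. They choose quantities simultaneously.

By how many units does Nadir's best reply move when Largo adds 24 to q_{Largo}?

-6

Mine Nadir's profit: π = q_{Nadir}(250 − 2q_{Nadir} − q_{Largo}) − 80q_{Nadir}.
∂π/∂q_{Nadir} = 170 − 4q_{Nadir} − q_{Largo} = 0 ⇒ q_{Nadir} = 42.5 − 0.25q_{Largo}.
The reaction-function slope is −0.25, so a 24-unit rise in q_{Largo} moves q_{Nadir} by −0.25 × 24 = −6. Nadir's best response falls — the actions are strategic substitutes.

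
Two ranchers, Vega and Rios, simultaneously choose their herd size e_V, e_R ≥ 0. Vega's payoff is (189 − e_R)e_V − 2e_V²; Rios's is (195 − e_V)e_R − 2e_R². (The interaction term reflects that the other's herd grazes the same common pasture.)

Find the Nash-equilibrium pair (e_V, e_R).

Expanding Vega's payoff: 189e_V − e_Re_V − 2e_V².
∂π/∂e_V = 189 − e_R − 4e_V = 0, so e_V = 47.25 − 0.25e_R.
Likewise for Rios: e_R = 48.75 − 0.25e_V.
Plugging e_R into Vega's best response: e_V = 47.25 − 0.25(48.75 − 0.25e_V) ⇒ 0.9375e_V = 35.0625, so e_V = 37.4.
Then e_R = 48.75 − 0.25·37.4 = 39.4.

37.4, 39.4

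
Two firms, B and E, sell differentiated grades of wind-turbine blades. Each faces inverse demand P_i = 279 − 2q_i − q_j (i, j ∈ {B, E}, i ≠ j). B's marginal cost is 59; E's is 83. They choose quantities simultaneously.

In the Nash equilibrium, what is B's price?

Firm B's profit: π = q_B(279 − 2q_B − q_E) − 59q_B.
∂π/∂q_B = 220 − 4q_B − q_E = 0 ⇒ q_B = 55 − 0.25q_E.
Similarly q_E = 49 − 0.25q_B.
Solving the two reaction functions simultaneously: (1 − (−0.25)(−0.25))q_B = 55 − 0.25·49, so 0.9375q_B = 42.75 and q_B = 45.6.
Then q_E = 49 − 0.25·45.6 = 37.6.
P_B = 279 − 2·45.6 − 37.6 = 150.2.

150.2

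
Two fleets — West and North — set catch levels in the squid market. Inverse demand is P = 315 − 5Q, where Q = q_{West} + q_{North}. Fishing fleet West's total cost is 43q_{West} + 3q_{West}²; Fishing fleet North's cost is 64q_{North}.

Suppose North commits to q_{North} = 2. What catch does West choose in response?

Fishing fleet West's profit: π = q_{West}(315 − 5(q_{West} + q_{North})) − 43q_{West} − 3q_{West}².
∂π/∂q_{West} = 272 − 16q_{West} − 5q_{North} = 0, so q_{West} = 17 − 0.3125q_{North}.
At q_{North} = 2: q_{West} = 17 − 0.3125·2 = 16.375.

16.375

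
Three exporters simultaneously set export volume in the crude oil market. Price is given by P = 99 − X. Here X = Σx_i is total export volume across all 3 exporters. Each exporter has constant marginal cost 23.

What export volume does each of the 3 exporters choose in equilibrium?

19

A representative exporter's profit is π_i = x_i(99 − X) − 23x_i, with X = x_i + Σ_{j≠i} x_j.
First-order condition: 76 − 2x_i − Σ_{j≠i} x_j = 0.
With identical exporters, set every x_j = x: then 76 − 2x − 2x = 0, i.e. x = 76/4 = 19.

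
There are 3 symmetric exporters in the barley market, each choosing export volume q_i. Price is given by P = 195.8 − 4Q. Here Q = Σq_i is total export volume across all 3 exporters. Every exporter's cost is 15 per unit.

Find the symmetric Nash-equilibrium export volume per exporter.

11.3

A representative exporter's profit is π_i = q_i(195.8 − 4Q) − 15q_i, with Q = q_i + Σ_{j≠i} q_j.
First-order condition: 180.8 − 8q_i − 4Σ_{j≠i} q_j = 0.
With identical exporters, set every q_j = q: then 180.8 − 8q − 8q = 0, i.e. q = 180.8/16 = 11.3.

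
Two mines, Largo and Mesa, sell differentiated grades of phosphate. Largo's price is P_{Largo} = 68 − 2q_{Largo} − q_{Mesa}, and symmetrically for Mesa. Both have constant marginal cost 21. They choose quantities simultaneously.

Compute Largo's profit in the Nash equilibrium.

176.72

Mine Largo's profit: π = q_{Largo}(68 − 2q_{Largo} − q_{Mesa}) − 21q_{Largo}.
∂π/∂q_{Largo} = 47 − 4q_{Largo} − q_{Mesa} = 0 ⇒ q_{Largo} = 11.75 − 0.25q_{Mesa}.
Setting q_{Largo} = q_{Mesa} in the reaction function: q_{Largo} = 11.75 − 0.25q_{Largo}, so q_{Largo} = 11.75 / 1.25 = 9.4.
P_{Largo} = 68 − 2·9.4 − 9.4 = 39.8.
Profit = (39.8 − 21)·9.4 = 176.72.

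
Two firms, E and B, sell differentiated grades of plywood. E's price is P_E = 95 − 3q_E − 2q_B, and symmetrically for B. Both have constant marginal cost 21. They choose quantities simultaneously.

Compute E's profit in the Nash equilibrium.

256.6875

Firm E's profit: π = q_E(95 − 3q_E − 2q_B) − 21q_E.
∂π/∂q_E = 74 − 6q_E − 2q_B = 0 ⇒ q_E = 37/3 − (1/3)q_B.
Setting q_E = q_B in the reaction function: q_E = 37/3 − (1/3)q_E, so q_E = (37/3) / (4/3) = 9.25.
P_E = 95 − 3·9.25 − 2·9.25 = 48.75.
Profit = (48.75 − 21)·9.25 = 256.6875.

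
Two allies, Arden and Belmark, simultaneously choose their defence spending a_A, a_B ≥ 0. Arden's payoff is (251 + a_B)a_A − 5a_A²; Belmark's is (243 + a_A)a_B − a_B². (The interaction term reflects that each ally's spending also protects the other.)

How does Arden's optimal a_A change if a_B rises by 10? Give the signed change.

Expanding Arden's payoff: 251a_A + a_Ba_A − 5a_A².
∂π/∂a_A = 251 + a_B − 10a_A = 0, so a_A = 25.1 + 0.1a_B.
The reaction-function slope is 0.1, so a 10-unit rise in a_B moves a_A by 0.1 × 10 = 1. Arden's best response rises — the actions are strategic complements.

1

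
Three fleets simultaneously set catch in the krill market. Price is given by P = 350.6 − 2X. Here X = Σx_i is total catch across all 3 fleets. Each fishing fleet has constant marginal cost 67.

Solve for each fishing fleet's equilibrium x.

35.45

A representative fishing fleet's profit is π_i = x_i(350.6 − 2X) − 67x_i, with X = x_i + Σ_{j≠i} x_j.
First-order condition: 283.6 − 4x_i − 2Σ_{j≠i} x_j = 0.
In a symmetric equilibrium every fishing fleet chooses the same x, so Σ_{j≠i} x_j = 2x. The condition becomes 283.6 − 8x = 0, giving x = 283.6/8 = 35.45.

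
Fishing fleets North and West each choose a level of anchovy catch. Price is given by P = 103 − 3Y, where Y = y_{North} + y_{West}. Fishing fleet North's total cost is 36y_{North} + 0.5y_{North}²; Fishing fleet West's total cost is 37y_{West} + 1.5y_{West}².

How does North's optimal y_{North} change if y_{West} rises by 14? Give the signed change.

Fishing fleet North's profit: π = y_{North}(103 − 3(y_{North} + y_{West})) − 36y_{North} − 0.5y_{North}².
∂π/∂y_{North} = 67 − 7y_{North} − 3y_{West} = 0, so y_{North} = 67/7 − (3/7)y_{West}.
The reaction-function slope is −3/7, so a 14-unit rise in y_{West} moves y_{North} by −3/7 × 14 = −6. North's best response falls — the actions are strategic substitutes.

-6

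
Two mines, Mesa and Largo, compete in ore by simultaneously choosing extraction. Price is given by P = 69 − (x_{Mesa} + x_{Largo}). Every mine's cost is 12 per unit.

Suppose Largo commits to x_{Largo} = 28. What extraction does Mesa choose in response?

14.5

Mine Mesa's profit: π = x_{Mesa}(69 − (x_{Mesa} + x_{Largo})) − 12x_{Mesa}.
∂π/∂x_{Mesa} = 57 − 2x_{Mesa} − x_{Largo} = 0, so x_{Mesa} = 28.5 − 0.5x_{Largo}.
At x_{Largo} = 28: x_{Mesa} = 28.5 − 0.5·28 = 14.5.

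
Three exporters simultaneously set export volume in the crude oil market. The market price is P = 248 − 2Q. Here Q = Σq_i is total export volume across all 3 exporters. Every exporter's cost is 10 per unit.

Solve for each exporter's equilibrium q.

29.75

A representative exporter's profit is π_i = q_i(248 − 2Q) − 10q_i, with Q = q_i + Σ_{j≠i} q_j.
First-order condition: 238 − 4q_i − 2Σ_{j≠i} q_j = 0.
With identical exporters, set every q_j = q: then 238 − 4q − 4q = 0, i.e. q = 238/8 = 29.75.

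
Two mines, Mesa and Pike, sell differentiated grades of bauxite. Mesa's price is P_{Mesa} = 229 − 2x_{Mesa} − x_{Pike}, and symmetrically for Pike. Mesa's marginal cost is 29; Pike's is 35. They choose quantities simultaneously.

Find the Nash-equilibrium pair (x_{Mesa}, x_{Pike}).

Mine Mesa's profit: π = x_{Mesa}(229 − 2x_{Mesa} − x_{Pike}) − 29x_{Mesa}.
∂π/∂x_{Mesa} = 200 − 4x_{Mesa} − x_{Pike} = 0 ⇒ x_{Mesa} = 50 − 0.25x_{Pike}.
Similarly x_{Pike} = 48.5 − 0.25x_{Mesa}.
Plugging x_{Pike} into Mesa's best response: x_{Mesa} = 50 − 0.25(48.5 − 0.25x_{Mesa}) ⇒ 0.9375x_{Mesa} = 37.875, so x_{Mesa} = 40.4.
Then x_{Pike} = 48.5 − 0.25·40.4 = 38.4.

40.4, 38.4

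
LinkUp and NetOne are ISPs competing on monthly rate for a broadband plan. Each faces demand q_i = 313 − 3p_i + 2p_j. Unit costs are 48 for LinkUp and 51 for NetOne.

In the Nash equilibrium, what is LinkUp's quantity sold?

200.4375

LinkUp's profit: π = (p_{LinkUp} − 48)(313 − 3p_{LinkUp} + 2p_{NetOne}).
∂π/∂p_{LinkUp} = 457 − 6p_{LinkUp} + 2p_{NetOne} = 0 ⇒ p_{LinkUp} = 457/6 + (1/3)p_{NetOne}.
Similarly p_{NetOne} = 233/3 + (1/3)p_{LinkUp}.
Plugging p_{NetOne} into LinkUp's best response: p_{LinkUp} = 457/6 + (1/3)(233/3 + (1/3)p_{LinkUp}) ⇒ (8/9)p_{LinkUp} = 1837/18, so p_{LinkUp} = 114.8125.
Then p_{NetOne} = 233/3 + (1/3)·114.8125 = 115.9375.
q_{LinkUp} = 313 − 3·114.8125 + 2·115.9375 = 200.4375.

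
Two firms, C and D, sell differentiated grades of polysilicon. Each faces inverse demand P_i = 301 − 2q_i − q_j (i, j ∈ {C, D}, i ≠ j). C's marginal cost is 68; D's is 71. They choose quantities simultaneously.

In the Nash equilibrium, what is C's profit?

Firm C's profit: π = q_C(301 − 2q_C − q_D) − 68q_C.
∂π/∂q_C = 233 − 4q_C − q_D = 0 ⇒ q_C = 58.25 − 0.25q_D.
Similarly q_D = 57.5 − 0.25q_C.
Substituting the second reaction function into the first: q_C = 58.25 − 0.25(57.5 − 0.25q_C), which gives 0.9375q_C = 43.875 ⇒ q_C = 46.8.
Then q_D = 57.5 − 0.25·46.8 = 45.8.
P_C = 301 − 2·46.8 − 45.8 = 161.6.
Profit = (161.6 − 68)·46.8 = 4380.48.

4380.48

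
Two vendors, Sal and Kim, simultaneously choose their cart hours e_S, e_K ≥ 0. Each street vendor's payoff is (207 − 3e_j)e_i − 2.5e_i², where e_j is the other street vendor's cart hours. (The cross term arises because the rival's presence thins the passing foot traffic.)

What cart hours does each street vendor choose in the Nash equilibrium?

25.875

Sal's payoff is (207 − 3e_K)e_S − 2.5e_S².
∂π/∂e_S = 207 − 3e_K − 5e_S = 0, so e_S = 41.4 − 0.6e_K.
The game is symmetric, so in equilibrium e_K = e_S: the reaction function gives 1.6e_S = 41.4, hence e_S = 25.875.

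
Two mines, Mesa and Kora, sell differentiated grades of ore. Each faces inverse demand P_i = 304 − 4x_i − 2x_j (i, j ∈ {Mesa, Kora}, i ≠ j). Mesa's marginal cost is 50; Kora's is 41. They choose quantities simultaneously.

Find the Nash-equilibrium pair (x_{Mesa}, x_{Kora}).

25.1, 26.6

Mine Mesa's profit: π = x_{Mesa}(304 − 4x_{Mesa} − 2x_{Kora}) − 50x_{Mesa}.
∂π/∂x_{Mesa} = 254 − 8x_{Mesa} − 2x_{Kora} = 0 ⇒ x_{Mesa} = 31.75 − 0.25x_{Kora}.
Similarly x_{Kora} = 32.875 − 0.25x_{Mesa}.
Solving the two reaction functions simultaneously: (1 − (−0.25)(−0.25))x_{Mesa} = 31.75 − 0.25·32.875, so 0.9375x_{Mesa} = 753/32 and x_{Mesa} = 25.1.
Then x_{Kora} = 32.875 − 0.25·25.1 = 26.6.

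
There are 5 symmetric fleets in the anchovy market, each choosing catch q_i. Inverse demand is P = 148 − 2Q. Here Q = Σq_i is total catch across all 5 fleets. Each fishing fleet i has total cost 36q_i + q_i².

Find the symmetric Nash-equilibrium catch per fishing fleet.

8

A representative fishing fleet's profit is π_i = q_i(148 − 2Q) − 36q_i − q_i², with Q = q_i + Σ_{j≠i} q_j.
First-order condition: 112 − 6q_i − 2Σ_{j≠i} q_j = 0.
With identical fishing fleets, set every q_j = q: then 112 − 6q − 8q = 0, i.e. q = 112/14 = 8.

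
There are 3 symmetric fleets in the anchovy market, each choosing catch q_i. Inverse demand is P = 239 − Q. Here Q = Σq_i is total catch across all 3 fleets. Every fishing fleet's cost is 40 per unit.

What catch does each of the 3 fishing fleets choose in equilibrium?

49.75

A representative fishing fleet's profit is π_i = q_i(239 − Q) − 40q_i, with Q = q_i + Σ_{j≠i} q_j.
First-order condition: 199 − 2q_i − Σ_{j≠i} q_j = 0.
With identical fishing fleets, set every q_j = q: then 199 − 2q − 2q = 0, i.e. q = 199/4 = 49.75.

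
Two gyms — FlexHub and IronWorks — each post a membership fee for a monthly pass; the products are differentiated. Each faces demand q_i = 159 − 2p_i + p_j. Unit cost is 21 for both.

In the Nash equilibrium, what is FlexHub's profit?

FlexHub's profit: π = (p_{FlexHub} − 21)(159 − 2p_{FlexHub} + p_{IronWorks}).
∂π/∂p_{FlexHub} = 201 − 4p_{FlexHub} + p_{IronWorks} = 0 ⇒ p_{FlexHub} = 50.25 + 0.25p_{IronWorks}.
The game is symmetric, so in equilibrium p_{IronWorks} = p_{FlexHub}: the reaction function gives 0.75p_{FlexHub} = 50.25, hence p_{FlexHub} = 67.
q_{FlexHub} = 159 − 2·67 + 67 = 92.
Profit = (67 − 21)·92 = 4232.

4232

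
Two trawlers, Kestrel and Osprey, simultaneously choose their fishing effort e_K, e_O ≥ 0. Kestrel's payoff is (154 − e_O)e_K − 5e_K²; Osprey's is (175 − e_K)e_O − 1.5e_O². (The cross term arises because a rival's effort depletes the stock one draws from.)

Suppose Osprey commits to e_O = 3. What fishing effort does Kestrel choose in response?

15.1

Expanding Kestrel's payoff: 154e_K − e_Oe_K − 5e_K².
∂π/∂e_K = 154 − e_O − 10e_K = 0, so e_K = 15.4 − 0.1e_O.
At e_O = 3: e_K = 15.4 − 0.1·3 = 15.1.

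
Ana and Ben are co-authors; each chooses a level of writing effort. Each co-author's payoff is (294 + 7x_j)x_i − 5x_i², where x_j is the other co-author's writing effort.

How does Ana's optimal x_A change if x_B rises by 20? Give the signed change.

14

Ana's payoff is (294 + 7x_B)x_A − 5x_A².
∂π/∂x_A = 294 + 7x_B − 10x_A = 0, so x_A = 29.4 + 0.7x_B.
The reaction-function slope is 0.7, so a 20-unit rise in x_B moves x_A by 0.7 × 20 = 14. Ana's best response rises — the actions are strategic complements.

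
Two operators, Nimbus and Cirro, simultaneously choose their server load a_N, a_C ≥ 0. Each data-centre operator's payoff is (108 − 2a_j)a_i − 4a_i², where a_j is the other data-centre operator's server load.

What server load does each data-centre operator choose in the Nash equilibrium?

10.8

Nimbus's payoff is (108 − 2a_C)a_N − 4a_N².
∂π/∂a_N = 108 − 2a_C − 8a_N = 0, so a_N = 13.5 − 0.25a_C.
The game is symmetric, so in equilibrium a_C = a_N: the reaction function gives 1.25a_N = 13.5, hence a_N = 10.8.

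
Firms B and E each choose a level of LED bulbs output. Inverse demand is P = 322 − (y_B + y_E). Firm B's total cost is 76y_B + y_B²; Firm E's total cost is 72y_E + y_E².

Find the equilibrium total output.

Firm B's profit: π = y_B(322 − (y_B + y_E)) − 76y_B − y_B².
∂π/∂y_B = 246 − 4y_B − y_E = 0, so y_B = 61.5 − 0.25y_E.
By the same steps for E: y_E = 62.5 − 0.25y_B.
Substituting the second reaction function into the first: y_B = 61.5 − 0.25(62.5 − 0.25y_B), which gives 0.9375y_B = 45.875 ⇒ y_B = 734/15.
Then y_E = 62.5 − 0.25·(734/15) = 754/15.
Total output: 734/15 + 754/15 = 99.2.

99.2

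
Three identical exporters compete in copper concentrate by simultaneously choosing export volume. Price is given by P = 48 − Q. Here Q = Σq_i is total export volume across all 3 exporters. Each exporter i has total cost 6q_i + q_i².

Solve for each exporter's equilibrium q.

A representative exporter's profit is π_i = q_i(48 − Q) − 6q_i − q_i², with Q = q_i + Σ_{j≠i} q_j.
First-order condition: 42 − 4q_i − Σ_{j≠i} q_j = 0.
With identical exporters, set every q_j = q: then 42 − 4q − 2q = 0, i.e. q = 42/6 = 7.

7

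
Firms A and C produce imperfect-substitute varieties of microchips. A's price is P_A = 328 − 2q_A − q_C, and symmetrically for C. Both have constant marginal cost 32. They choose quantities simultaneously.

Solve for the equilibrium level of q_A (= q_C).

Firm A's profit: π = q_A(328 − 2q_A − q_C) − 32q_A.
∂π/∂q_A = 296 − 4q_A − q_C = 0 ⇒ q_A = 74 − 0.25q_C.
Setting q_A = q_C in the reaction function: q_A = 74 − 0.25q_A, so q_A = 74 / 1.25 = 59.2.

59.2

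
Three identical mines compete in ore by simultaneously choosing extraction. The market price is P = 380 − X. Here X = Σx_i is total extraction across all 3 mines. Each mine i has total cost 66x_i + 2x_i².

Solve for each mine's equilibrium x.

A representative mine's profit is π_i = x_i(380 − X) − 66x_i − 2x_i², with X = x_i + Σ_{j≠i} x_j.
First-order condition: 314 − 6x_i − Σ_{j≠i} x_j = 0.
With identical mines, set every x_j = x: then 314 − 6x − 2x = 0, i.e. x = 314/8 = 39.25.

39.25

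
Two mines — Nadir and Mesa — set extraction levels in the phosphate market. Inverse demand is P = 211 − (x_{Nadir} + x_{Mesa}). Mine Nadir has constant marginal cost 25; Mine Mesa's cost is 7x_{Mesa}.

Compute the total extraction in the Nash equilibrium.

Mine Nadir's profit: π = x_{Nadir}(211 − (x_{Nadir} + x_{Mesa})) − 25x_{Nadir}.
∂π/∂x_{Nadir} = 186 − 2x_{Nadir} − x_{Mesa} = 0, so x_{Nadir} = 93 − 0.5x_{Mesa}.
By the same steps for Mesa: x_{Mesa} = 102 − 0.5x_{Nadir}.
Plugging x_{Mesa} into Nadir's best response: x_{Nadir} = 93 − 0.5(102 − 0.5x_{Nadir}) ⇒ 0.75x_{Nadir} = 42, so x_{Nadir} = 56.
Then x_{Mesa} = 102 − 0.5·56 = 74.
Total extraction: 56 + 74 = 130.

130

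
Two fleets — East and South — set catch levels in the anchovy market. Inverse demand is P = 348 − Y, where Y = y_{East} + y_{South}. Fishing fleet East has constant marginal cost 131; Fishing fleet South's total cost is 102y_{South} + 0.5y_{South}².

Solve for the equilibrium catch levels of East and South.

81, 55

Fishing fleet East's profit: π = y_{East}(348 − (y_{East} + y_{South})) − 131y_{East}.
∂π/∂y_{East} = 217 − 2y_{East} − y_{South} = 0, so y_{East} = 108.5 − 0.5y_{South}.
For South: ∂π/∂y_{South} = 246 − 3y_{South} − y_{East} = 0 ⇒ y_{South} = 82 − (1/3)y_{East}.
Solving the two reaction functions simultaneously: (1 − (−0.5)(−1/3))y_{East} = 108.5 − 0.5·82, so (5/6)y_{East} = 67.5 and y_{East} = 81.
Then y_{South} = 82 − (1/3)·81 = 55.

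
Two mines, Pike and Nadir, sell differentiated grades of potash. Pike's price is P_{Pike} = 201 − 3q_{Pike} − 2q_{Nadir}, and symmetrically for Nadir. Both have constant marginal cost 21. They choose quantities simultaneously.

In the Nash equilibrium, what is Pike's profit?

Mine Pike's profit: π = q_{Pike}(201 − 3q_{Pike} − 2q_{Nadir}) − 21q_{Pike}.
∂π/∂q_{Pike} = 180 − 6q_{Pike} − 2q_{Nadir} = 0 ⇒ q_{Pike} = 30 − (1/3)q_{Nadir}.
Setting q_{Pike} = q_{Nadir} in the reaction function: q_{Pike} = 30 − (1/3)q_{Pike}, so q_{Pike} = 30 / (4/3) = 22.5.
P_{Pike} = 201 − 3·22.5 − 2·22.5 = 88.5.
Profit = (88.5 − 21)·22.5 = 1518.75.

1518.75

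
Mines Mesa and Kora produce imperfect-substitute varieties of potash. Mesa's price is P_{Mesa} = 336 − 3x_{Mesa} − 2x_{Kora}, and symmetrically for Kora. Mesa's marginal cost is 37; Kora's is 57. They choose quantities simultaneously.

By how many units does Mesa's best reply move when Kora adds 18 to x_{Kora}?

-6

Mine Mesa's profit: π = x_{Mesa}(336 − 3x_{Mesa} − 2x_{Kora}) − 37x_{Mesa}.
∂π/∂x_{Mesa} = 299 − 6x_{Mesa} − 2x_{Kora} = 0 ⇒ x_{Mesa} = 299/6 − (1/3)x_{Kora}.
The reaction-function slope is −1/3, so an 18-unit rise in x_{Kora} moves x_{Mesa} by −1/3 × 18 = −6. Mesa's best response falls — the actions are strategic substitutes.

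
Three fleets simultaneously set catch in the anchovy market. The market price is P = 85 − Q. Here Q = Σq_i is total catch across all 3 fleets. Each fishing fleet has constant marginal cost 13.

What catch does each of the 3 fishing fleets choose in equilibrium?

A representative fishing fleet's profit is π_i = q_i(85 − Q) − 13q_i, with Q = q_i + Σ_{j≠i} q_j.
First-order condition: 72 − 2q_i − Σ_{j≠i} q_j = 0.
In a symmetric equilibrium every fishing fleet chooses the same q, so Σ_{j≠i} q_j = 2q. The condition becomes 72 − 4q = 0, giving q = 72/4 = 18.

18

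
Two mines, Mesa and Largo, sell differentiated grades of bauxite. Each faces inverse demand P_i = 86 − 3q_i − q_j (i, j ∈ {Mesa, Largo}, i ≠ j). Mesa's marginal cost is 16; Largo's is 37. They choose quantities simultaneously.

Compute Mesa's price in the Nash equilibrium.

Mine Mesa's profit: π = q_{Mesa}(86 − 3q_{Mesa} − q_{Largo}) − 16q_{Mesa}.
∂π/∂q_{Mesa} = 70 − 6q_{Mesa} − q_{Largo} = 0 ⇒ q_{Mesa} = 35/3 − (1/6)q_{Largo}.
Similarly q_{Largo} = 49/6 − (1/6)q_{Mesa}.
Solving the two reaction functions simultaneously: (1 − (−1/6)(−1/6))q_{Mesa} = 35/3 − (1/6)·(49/6), so (35/36)q_{Mesa} = 371/36 and q_{Mesa} = 10.6.
Then q_{Largo} = 49/6 − (1/6)·10.6 = 6.4.
P_{Mesa} = 86 − 3·10.6 − 6.4 = 47.8.

47.8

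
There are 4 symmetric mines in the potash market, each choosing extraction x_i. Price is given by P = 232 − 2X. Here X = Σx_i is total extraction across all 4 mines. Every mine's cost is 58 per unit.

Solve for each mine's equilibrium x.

17.4

A representative mine's profit is π_i = x_i(232 − 2X) − 58x_i, with X = x_i + Σ_{j≠i} x_j.
First-order condition: 174 − 4x_i − 2Σ_{j≠i} x_j = 0.
In a symmetric equilibrium every mine chooses the same x, so Σ_{j≠i} x_j = 3x. The condition becomes 174 − 10x = 0, giving x = 174/10 = 17.4.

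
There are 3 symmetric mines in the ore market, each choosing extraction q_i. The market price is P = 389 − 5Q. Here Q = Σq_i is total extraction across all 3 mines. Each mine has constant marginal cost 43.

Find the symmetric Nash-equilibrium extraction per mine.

17.3

A representative mine's profit is π_i = q_i(389 − 5Q) − 43q_i, with Q = q_i + Σ_{j≠i} q_j.
First-order condition: 346 − 10q_i − 5Σ_{j≠i} q_j = 0.
Imposing symmetry (q_j = q for all j) turns Σ_{j≠i} q_j into 2q, so 346 = 20q and q = 17.3.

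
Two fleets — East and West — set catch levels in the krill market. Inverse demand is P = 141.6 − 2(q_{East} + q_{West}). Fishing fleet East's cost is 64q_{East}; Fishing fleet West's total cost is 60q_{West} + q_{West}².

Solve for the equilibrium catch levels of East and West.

15.12, 8.56

Fishing fleet East's profit: π = q_{East}(141.6 − 2(q_{East} + q_{West})) − 64q_{East}.
∂π/∂q_{East} = 77.6 − 4q_{East} − 2q_{West} = 0, so q_{East} = 19.4 − 0.5q_{West}.
For West: ∂π/∂q_{West} = 81.6 − 6q_{West} − 2q_{East} = 0 ⇒ q_{West} = 13.6 − (1/3)q_{East}.
Solving the two reaction functions simultaneously: (1 − (−0.5)(−1/3))q_{East} = 19.4 − 0.5·13.6, so (5/6)q_{East} = 12.6 and q_{East} = 15.12.
Then q_{West} = 13.6 − (1/3)·15.12 = 8.56.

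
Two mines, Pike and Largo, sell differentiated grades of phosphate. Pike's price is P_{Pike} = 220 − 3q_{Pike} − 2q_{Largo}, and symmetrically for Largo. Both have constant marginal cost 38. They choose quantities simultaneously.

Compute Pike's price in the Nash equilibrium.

106.25

Mine Pike's profit: π = q_{Pike}(220 − 3q_{Pike} − 2q_{Largo}) − 38q_{Pike}.
∂π/∂q_{Pike} = 182 − 6q_{Pike} − 2q_{Largo} = 0 ⇒ q_{Pike} = 91/3 − (1/3)q_{Largo}.
Setting q_{Pike} = q_{Largo} in the reaction function: q_{Pike} = 91/3 − (1/3)q_{Pike}, so q_{Pike} = (91/3) / (4/3) = 22.75.
P_{Pike} = 220 − 3·22.75 − 2·22.75 = 106.25.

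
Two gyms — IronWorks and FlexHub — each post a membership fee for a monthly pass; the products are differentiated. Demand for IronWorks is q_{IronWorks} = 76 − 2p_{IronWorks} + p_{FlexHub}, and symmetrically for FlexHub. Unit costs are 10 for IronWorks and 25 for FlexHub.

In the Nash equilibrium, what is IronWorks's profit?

IronWorks's profit: π = (p_{IronWorks} − 10)(76 − 2p_{IronWorks} + p_{FlexHub}).
∂π/∂p_{IronWorks} = 96 − 4p_{IronWorks} + p_{FlexHub} = 0 ⇒ p_{IronWorks} = 24 + 0.25p_{FlexHub}.
Similarly p_{FlexHub} = 31.5 + 0.25p_{IronWorks}.
Solving the two reaction functions simultaneously: (1 − (0.25)(0.25))p_{IronWorks} = 24 + 0.25·31.5, so 0.9375p_{IronWorks} = 31.875 and p_{IronWorks} = 34.
Then p_{FlexHub} = 31.5 + 0.25·34 = 40.
q_{IronWorks} = 76 − 2·34 + 40 = 48.
Profit = (34 − 10)·48 = 1152.

1152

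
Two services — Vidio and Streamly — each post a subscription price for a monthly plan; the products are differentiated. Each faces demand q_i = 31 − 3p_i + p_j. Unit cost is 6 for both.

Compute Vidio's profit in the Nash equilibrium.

43.32

Vidio's profit: π = (p_{Vidio} − 6)(31 − 3p_{Vidio} + p_{Streamly}).
∂π/∂p_{Vidio} = 49 − 6p_{Vidio} + p_{Streamly} = 0 ⇒ p_{Vidio} = 49/6 + (1/6)p_{Streamly}.
The game is symmetric, so in equilibrium p_{Streamly} = p_{Vidio}: the reaction function gives (5/6)p_{Vidio} = 49/6, hence p_{Vidio} = 9.8.
q_{Vidio} = 31 − 3·9.8 + 9.8 = 11.4.
Profit = (9.8 − 6)·11.4 = 43.32.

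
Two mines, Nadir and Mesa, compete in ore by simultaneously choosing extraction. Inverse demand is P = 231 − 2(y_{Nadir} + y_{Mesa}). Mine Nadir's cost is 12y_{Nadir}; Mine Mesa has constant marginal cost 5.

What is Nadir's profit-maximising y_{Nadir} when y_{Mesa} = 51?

29.25

Mine Nadir's profit: π = y_{Nadir}(231 − 2(y_{Nadir} + y_{Mesa})) − 12y_{Nadir}.
∂π/∂y_{Nadir} = 219 − 4y_{Nadir} − 2y_{Mesa} = 0, so y_{Nadir} = 54.75 − 0.5y_{Mesa}.
At y_{Mesa} = 51: y_{Nadir} = 54.75 − 0.5·51 = 29.25.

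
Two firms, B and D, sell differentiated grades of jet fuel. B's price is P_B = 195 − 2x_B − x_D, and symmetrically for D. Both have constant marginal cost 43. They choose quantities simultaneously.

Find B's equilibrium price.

103.8

Firm B's profit: π = x_B(195 − 2x_B − x_D) − 43x_B.
∂π/∂x_B = 152 − 4x_B − x_D = 0 ⇒ x_B = 38 − 0.25x_D.
The game is symmetric, so in equilibrium x_D = x_B: the reaction function gives 1.25x_B = 38, hence x_B = 30.4.
P_B = 195 − 2·30.4 − 30.4 = 103.8.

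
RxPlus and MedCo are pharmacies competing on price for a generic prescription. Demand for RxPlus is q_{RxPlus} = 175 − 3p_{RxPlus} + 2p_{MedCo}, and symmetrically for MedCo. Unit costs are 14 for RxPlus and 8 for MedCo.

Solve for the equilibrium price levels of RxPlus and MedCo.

53.125, 50.875

RxPlus's profit: π = (p_{RxPlus} − 14)(175 − 3p_{RxPlus} + 2p_{MedCo}).
∂π/∂p_{RxPlus} = 217 − 6p_{RxPlus} + 2p_{MedCo} = 0 ⇒ p_{RxPlus} = 217/6 + (1/3)p_{MedCo}.
Similarly p_{MedCo} = 199/6 + (1/3)p_{RxPlus}.
Plugging p_{MedCo} into RxPlus's best response: p_{RxPlus} = 217/6 + (1/3)(199/6 + (1/3)p_{RxPlus}) ⇒ (8/9)p_{RxPlus} = 425/9, so p_{RxPlus} = 53.125.
Then p_{MedCo} = 199/6 + (1/3)·53.125 = 50.875.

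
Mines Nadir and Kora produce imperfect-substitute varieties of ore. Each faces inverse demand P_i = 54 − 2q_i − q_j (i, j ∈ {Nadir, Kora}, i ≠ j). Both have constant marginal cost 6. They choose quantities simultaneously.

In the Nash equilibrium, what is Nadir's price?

Mine Nadir's profit: π = q_{Nadir}(54 − 2q_{Nadir} − q_{Kora}) − 6q_{Nadir}.
∂π/∂q_{Nadir} = 48 − 4q_{Nadir} − q_{Kora} = 0 ⇒ q_{Nadir} = 12 − 0.25q_{Kora}.
The game is symmetric, so in equilibrium q_{Kora} = q_{Nadir}: the reaction function gives 1.25q_{Nadir} = 12, hence q_{Nadir} = 9.6.
P_{Nadir} = 54 − 2·9.6 − 9.6 = 25.2.

25.2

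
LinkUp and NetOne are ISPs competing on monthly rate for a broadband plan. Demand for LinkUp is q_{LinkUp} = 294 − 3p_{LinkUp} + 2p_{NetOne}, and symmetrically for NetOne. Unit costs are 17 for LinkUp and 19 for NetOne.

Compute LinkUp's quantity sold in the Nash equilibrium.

LinkUp's profit: π = (p_{LinkUp} − 17)(294 − 3p_{LinkUp} + 2p_{NetOne}).
∂π/∂p_{LinkUp} = 345 − 6p_{LinkUp} + 2p_{NetOne} = 0 ⇒ p_{LinkUp} = 57.5 + (1/3)p_{NetOne}.
Similarly p_{NetOne} = 58.5 + (1/3)p_{LinkUp}.
Solving the two reaction functions simultaneously: (1 − (1/3)(1/3))p_{LinkUp} = 57.5 + (1/3)·58.5, so (8/9)p_{LinkUp} = 77 and p_{LinkUp} = 86.625.
Then p_{NetOne} = 58.5 + (1/3)·86.625 = 87.375.
q_{LinkUp} = 294 − 3·86.625 + 2·87.375 = 208.875.

208.875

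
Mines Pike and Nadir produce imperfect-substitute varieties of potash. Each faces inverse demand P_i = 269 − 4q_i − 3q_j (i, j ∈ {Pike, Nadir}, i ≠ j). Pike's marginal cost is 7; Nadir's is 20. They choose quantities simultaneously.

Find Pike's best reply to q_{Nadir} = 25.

23.375

Mine Pike's profit: π = q_{Pike}(269 − 4q_{Pike} − 3q_{Nadir}) − 7q_{Pike}.
∂π/∂q_{Pike} = 262 − 8q_{Pike} − 3q_{Nadir} = 0 ⇒ q_{Pike} = 32.75 − 0.375q_{Nadir}.
At q_{Nadir} = 25: q_{Pike} = 32.75 − 0.375·25 = 23.375.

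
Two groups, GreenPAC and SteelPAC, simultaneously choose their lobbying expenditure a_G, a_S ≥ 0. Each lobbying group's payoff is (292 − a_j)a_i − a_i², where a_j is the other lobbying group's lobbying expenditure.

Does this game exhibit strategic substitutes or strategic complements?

strategic substitutes

GreenPAC's payoff is (292 − a_S)a_G − a_G².
∂π/∂a_G = 292 − a_S − 2a_G = 0, so a_G = 146 − 0.5a_S.
The best-response slope da_G/da_S = −0.5 < 0: the reaction function is downward-sloping, so the choices are strategic substitutes.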